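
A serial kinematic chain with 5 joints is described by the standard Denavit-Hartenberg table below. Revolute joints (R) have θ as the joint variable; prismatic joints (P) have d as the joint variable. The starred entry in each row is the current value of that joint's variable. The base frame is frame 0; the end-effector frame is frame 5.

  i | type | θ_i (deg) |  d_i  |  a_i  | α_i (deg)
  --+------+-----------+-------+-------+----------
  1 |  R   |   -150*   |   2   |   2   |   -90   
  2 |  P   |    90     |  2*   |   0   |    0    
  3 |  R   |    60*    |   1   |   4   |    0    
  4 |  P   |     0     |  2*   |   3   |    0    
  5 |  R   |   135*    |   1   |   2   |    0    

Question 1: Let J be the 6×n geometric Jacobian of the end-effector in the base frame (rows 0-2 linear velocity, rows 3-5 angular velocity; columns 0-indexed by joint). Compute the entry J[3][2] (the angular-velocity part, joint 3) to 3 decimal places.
axis z_2 = (0.5000,-0.8660,0.0000); lever o_n−o_2 = (6.8017,-0.6918,-1.5681)
cross product → J_v[:, 2] = (1.3581,0.7841,5.5445)
J_ω[:, 2] = z_2
entry J[3][2] = 0.5000

0.500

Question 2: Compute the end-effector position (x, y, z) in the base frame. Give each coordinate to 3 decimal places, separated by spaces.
after link 1: o_1 = (-1.7321, -1.0000, 2.0000)
after link 2: o_2 = (-0.7321, -2.7321, 2.0000)
after link 3: o_3 = (2.7679, -1.8660, -0.0000)
after link 4: o_4 = (6.0179, -2.2990, -1.5000)
after link 5: o_5 = (6.0697, -3.4239, 0.4319)

6.070 -3.424 0.432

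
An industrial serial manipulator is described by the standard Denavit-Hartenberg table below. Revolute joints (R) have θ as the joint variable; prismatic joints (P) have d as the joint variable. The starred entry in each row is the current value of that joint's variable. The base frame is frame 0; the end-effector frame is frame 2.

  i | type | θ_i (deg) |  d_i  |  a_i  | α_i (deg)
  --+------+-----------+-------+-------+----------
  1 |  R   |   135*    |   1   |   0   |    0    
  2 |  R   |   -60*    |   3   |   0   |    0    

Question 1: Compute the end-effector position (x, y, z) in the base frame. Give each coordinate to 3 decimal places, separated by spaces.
0.000 0.000 4.000

after link 1: o_1 = (0.0000, 0.0000, 1.0000)
after link 2: o_2 = (0.0000, 0.0000, 4.0000)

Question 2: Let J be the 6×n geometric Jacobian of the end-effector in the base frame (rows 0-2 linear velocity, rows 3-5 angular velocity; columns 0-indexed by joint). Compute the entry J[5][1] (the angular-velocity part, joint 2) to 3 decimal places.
axis z_1 = (0.0000,0.0000,1.0000); lever o_n−o_1 = (0.0000,0.0000,3.0000)
cross product → J_v[:, 1] = (0.0000,0.0000,0.0000)
J_ω[:, 1] = z_1
entry J[5][1] = 1.0000

1.000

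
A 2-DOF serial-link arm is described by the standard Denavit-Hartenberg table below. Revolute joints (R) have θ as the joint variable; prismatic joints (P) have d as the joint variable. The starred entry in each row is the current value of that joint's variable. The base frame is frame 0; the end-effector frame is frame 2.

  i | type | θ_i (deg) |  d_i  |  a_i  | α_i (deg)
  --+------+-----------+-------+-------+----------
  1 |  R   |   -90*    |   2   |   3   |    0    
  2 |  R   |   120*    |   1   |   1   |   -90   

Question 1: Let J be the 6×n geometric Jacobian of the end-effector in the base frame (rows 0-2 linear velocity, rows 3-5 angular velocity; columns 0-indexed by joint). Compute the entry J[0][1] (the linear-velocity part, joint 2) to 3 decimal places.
axis z_1 = (0.0000,0.0000,1.0000); lever o_n−o_1 = (0.8660,0.5000,1.0000)
cross product → J_v[:, 1] = (-0.5000,0.8660,0.0000)
J_ω[:, 1] = z_1
entry J[0][1] = -0.5000

-0.500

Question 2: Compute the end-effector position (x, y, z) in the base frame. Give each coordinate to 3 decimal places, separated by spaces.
after link 1: o_1 = (0.0000, -3.0000, 2.0000)
after link 2: o_2 = (0.8660, -2.5000, 3.0000)

0.866 -2.500 3.000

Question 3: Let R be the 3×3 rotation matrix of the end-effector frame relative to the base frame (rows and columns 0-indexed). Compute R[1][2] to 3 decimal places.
End-effector z-axis (col 2 of R) = (-0.5000,0.8660,0.0000)
R[1][2] = 0.8660

0.866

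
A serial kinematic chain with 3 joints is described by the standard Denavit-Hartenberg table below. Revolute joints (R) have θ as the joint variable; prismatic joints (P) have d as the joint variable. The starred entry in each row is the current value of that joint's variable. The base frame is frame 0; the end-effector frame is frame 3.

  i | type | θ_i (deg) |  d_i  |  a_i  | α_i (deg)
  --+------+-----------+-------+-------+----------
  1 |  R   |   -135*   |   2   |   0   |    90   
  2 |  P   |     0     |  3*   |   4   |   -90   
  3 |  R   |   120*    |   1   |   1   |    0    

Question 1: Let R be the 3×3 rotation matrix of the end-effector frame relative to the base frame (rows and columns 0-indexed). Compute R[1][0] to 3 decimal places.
End-effector x-axis (col 0 of R) = (0.9659,-0.2588,0.0000)
R[1][0] = -0.2588

-0.259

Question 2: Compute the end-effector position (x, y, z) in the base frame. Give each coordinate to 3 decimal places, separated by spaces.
after link 1: o_1 = (0.0000, 0.0000, 2.0000)
after link 2: o_2 = (-4.9497, -0.7071, 2.0000)
after link 3: o_3 = (-3.9838, -0.9659, 3.0000)

-3.984 -0.966 3.000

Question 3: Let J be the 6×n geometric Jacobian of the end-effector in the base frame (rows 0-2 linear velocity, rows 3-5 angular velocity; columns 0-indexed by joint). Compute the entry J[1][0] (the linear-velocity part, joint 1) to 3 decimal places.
-3.984

axis z_0 = ẑ; lever o_n−o_0 = (-3.9838,-0.9659,3.0000)
cross product → J_v[:, 0] = (0.9659,-3.9838,0.0000)
J_ω[:, 0] = z_0
entry J[1][0] = -3.9838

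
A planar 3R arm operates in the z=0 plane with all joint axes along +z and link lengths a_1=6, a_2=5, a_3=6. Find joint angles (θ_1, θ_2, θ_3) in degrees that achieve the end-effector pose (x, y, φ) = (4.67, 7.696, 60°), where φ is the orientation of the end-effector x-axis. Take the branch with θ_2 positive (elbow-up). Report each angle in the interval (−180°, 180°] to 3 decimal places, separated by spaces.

wrist centre = target − a_3·(cos φ, sin φ) = (1.6700, 2.4998)
cos θ_2 = (9.0381−6²−5²)/(2·6·5) = -0.8660; θ_2 = 150.0006° (elbow-up)
β = atan2(2.4998,1.6700) = 56.2555°; ψ = atan2(2.5000,1.6698) = 56.2590°
θ_1 = β − ψ = -0.0036°
θ_3 = φ − θ_1 − θ_2 = -89.9971° (wrapped to (-180°,180°])

-0.004 150.001 -89.997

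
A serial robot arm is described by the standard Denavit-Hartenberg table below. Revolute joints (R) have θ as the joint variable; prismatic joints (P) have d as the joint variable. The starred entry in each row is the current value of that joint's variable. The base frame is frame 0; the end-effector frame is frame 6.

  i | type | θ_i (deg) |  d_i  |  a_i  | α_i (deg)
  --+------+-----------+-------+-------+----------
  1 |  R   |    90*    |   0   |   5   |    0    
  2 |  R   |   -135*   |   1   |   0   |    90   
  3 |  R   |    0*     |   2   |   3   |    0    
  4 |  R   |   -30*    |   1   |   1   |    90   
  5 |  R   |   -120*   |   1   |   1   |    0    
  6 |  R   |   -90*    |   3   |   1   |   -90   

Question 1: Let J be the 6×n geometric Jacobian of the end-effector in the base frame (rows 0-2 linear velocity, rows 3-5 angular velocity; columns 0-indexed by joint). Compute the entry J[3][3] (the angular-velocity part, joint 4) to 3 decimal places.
axis z_3 = (-0.7071,-0.7071,0.0000); lever o_n−o_3 = (-2.0866,1.1901,-3.2811)
cross product → J_v[:, 3] = (2.3201,-2.3201,-2.3170)
J_ω[:, 3] = z_3
entry J[3][3] = -0.7071

-0.707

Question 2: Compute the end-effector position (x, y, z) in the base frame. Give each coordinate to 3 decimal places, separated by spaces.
after link 1: o_1 = (0.0000, 5.0000, 0.0000)
after link 2: o_2 = (0.0000, 5.0000, 1.0000)
after link 3: o_3 = (0.7071, 1.4645, 1.0000)
after link 4: o_4 = (0.6124, 0.1450, 0.5000)
after link 5: o_5 = (0.5650, 1.4171, -0.1160)
after link 6: o_6 = (-1.3795, 2.6545, -2.2811)

-1.380 2.655 -2.281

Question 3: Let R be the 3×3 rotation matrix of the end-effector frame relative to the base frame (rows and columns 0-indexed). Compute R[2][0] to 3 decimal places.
0.433

End-effector x-axis (col 0 of R) = (-0.8839,0.1768,0.4330)
R[2][0] = 0.4330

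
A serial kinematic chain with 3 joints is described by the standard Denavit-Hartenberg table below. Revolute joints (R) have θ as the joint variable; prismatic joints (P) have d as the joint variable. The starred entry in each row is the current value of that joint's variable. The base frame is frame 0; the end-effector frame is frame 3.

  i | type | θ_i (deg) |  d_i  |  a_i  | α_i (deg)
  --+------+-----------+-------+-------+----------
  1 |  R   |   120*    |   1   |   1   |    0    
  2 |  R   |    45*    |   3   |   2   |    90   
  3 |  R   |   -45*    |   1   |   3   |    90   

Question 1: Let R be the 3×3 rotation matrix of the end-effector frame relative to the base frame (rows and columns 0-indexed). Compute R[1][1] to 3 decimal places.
End-effector y-axis (col 1 of R) = (0.2588,0.9659,0.0000)
R[1][1] = 0.9659

0.966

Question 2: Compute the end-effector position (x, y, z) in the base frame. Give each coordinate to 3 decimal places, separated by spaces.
-4.222 2.899 1.879

after link 1: o_1 = (-0.5000, 0.8660, 1.0000)
after link 2: o_2 = (-2.4319, 1.3837, 4.0000)
after link 3: o_3 = (-4.2221, 2.8986, 1.8787)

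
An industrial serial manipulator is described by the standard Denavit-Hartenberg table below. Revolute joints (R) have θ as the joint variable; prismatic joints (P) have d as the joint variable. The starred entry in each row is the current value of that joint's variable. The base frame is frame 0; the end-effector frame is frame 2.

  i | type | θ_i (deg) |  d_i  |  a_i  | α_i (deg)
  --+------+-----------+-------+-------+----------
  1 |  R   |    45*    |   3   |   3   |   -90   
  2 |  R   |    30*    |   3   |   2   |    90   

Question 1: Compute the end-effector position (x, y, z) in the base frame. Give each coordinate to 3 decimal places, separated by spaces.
1.225 5.467 2.000

after link 1: o_1 = (2.1213, 2.1213, 3.0000)
after link 2: o_2 = (1.2247, 5.4674, 2.0000)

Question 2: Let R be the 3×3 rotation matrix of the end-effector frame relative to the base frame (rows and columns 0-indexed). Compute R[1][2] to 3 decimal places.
0.354

End-effector z-axis (col 2 of R) = (0.3536,0.3536,0.8660)
R[1][2] = 0.3536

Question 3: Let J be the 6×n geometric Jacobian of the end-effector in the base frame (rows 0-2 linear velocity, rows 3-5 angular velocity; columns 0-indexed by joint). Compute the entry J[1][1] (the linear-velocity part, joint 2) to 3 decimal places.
axis z_1 = (-0.7071,0.7071,0.0000); lever o_n−o_1 = (-0.8966,3.3461,-1.0000)
cross product → J_v[:, 1] = (-0.7071,-0.7071,-1.7321)
J_ω[:, 1] = z_1
entry J[1][1] = -0.7071

-0.707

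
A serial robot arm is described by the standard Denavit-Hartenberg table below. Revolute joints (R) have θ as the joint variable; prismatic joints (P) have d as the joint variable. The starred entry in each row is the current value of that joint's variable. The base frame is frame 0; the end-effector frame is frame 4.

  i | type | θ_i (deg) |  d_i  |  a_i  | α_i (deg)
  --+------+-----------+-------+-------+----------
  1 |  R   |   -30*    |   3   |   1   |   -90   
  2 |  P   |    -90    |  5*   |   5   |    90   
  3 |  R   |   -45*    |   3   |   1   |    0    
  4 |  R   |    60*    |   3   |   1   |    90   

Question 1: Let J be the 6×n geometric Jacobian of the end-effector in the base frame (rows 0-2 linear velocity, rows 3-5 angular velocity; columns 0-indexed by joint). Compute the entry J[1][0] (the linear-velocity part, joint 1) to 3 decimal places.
axis z_0 = ẑ; lever o_n−o_0 = (-2.0543,6.4419,9.6730)
cross product → J_v[:, 0] = (-6.4419,-2.0543,0.0000)
J_ω[:, 0] = z_0
entry J[1][0] = -2.0543

-2.054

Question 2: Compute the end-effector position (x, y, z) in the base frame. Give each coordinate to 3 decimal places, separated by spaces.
-2.054 6.442 9.673

after link 1: o_1 = (0.8660, -0.5000, 3.0000)
after link 2: o_2 = (3.3660, 3.8301, 8.0000)
after link 3: o_3 = (0.4144, 4.7178, 8.7071)
after link 4: o_4 = (-2.0543, 6.4419, 9.6730)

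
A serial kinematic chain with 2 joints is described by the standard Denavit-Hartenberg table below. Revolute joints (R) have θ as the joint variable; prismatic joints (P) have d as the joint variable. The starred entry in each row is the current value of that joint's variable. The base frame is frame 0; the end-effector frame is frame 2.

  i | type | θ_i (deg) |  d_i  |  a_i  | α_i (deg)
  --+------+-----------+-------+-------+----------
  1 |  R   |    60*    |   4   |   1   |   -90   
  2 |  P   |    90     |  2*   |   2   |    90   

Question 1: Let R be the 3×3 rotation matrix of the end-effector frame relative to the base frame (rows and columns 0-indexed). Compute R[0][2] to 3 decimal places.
0.500

End-effector z-axis (col 2 of R) = (0.5000,0.8660,0.0000)
R[0][2] = 0.5000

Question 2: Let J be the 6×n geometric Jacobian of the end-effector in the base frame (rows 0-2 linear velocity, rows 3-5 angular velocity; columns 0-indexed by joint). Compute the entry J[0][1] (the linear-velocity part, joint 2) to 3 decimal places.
prismatic axis z_1 = (-0.8660,0.5000,0.0000)
J_v[:, 1] = z_1; J_ω[:, 1] = (0,0,0)
entry J[0][1] = -0.8660

-0.866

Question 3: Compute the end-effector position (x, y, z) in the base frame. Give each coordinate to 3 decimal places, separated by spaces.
after link 1: o_1 = (0.5000, 0.8660, 4.0000)
after link 2: o_2 = (-1.2321, 1.8660, 2.0000)

-1.232 1.866 2.000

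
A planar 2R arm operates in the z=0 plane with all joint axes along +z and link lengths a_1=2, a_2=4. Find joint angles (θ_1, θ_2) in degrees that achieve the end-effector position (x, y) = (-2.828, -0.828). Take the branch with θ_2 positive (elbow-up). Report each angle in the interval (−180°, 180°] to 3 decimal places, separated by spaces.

89.976 135.016

cos θ_2 = (8.6832−2²−4²)/(2·2·4) = -0.7073; θ_2 = 135.0158° (elbow-up)
β = atan2(-0.8280,-2.8280) = -163.6807°; ψ = atan2(2.8276,-0.8292) = 106.3438°
θ_1 = β − ψ = -270.0245°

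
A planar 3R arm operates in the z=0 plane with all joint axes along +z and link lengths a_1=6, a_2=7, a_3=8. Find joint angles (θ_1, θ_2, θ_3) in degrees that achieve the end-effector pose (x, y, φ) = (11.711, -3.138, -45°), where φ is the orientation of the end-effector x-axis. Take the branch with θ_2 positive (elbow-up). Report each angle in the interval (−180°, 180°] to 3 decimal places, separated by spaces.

-45.001 120.002 -120.002

wrist centre = target − a_3·(cos φ, sin φ) = (6.0541, 2.5189)
cos θ_2 = (42.9973−6²−7²)/(2·6·7) = -0.5000; θ_2 = 120.0021° (elbow-up)
β = atan2(2.5189,6.0541) = 22.5900°; ψ = atan2(6.0620,2.4998) = 67.5905°
θ_1 = β − ψ = -45.0005°
θ_3 = φ − θ_1 − θ_2 = -120.0016° (wrapped to (-180°,180°])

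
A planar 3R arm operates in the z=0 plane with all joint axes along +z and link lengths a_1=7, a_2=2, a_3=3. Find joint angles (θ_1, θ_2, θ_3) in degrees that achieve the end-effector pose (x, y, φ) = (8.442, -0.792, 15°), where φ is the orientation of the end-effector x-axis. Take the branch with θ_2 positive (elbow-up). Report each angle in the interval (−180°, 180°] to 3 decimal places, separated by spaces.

-30.003 135.007 -90.005

wrist centre = target − a_3·(cos φ, sin φ) = (5.5442, -1.5685)
cos θ_2 = (33.1985−7²−2²)/(2·7·2) = -0.7072; θ_2 = 135.0074° (elbow-up)
β = atan2(-1.5685,5.5442) = -15.7962°; ψ = atan2(1.4140,5.5856) = 14.2063°
θ_1 = β − ψ = -30.0025°
θ_3 = φ − θ_1 − θ_2 = -90.0049° (wrapped to (-180°,180°])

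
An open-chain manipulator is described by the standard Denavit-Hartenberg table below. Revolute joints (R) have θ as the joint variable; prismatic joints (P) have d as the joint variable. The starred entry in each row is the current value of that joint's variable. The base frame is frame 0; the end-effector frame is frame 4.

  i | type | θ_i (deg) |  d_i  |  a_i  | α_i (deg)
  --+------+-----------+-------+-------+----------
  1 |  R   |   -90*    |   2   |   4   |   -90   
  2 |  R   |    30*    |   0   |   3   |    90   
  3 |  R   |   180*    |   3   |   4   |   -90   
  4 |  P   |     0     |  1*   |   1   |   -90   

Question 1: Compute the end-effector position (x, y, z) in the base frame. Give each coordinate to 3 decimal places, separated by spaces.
after link 1: o_1 = (0.0000, -4.0000, 2.0000)
after link 2: o_2 = (0.0000, -6.5981, 0.5000)
after link 3: o_3 = (0.0000, -4.6340, 5.0981)
after link 4: o_4 = (-1.0000, -3.7679, 5.5981)

-1.000 -3.768 5.598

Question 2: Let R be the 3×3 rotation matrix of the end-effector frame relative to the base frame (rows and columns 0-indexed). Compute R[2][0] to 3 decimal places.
0.500

End-effector x-axis (col 0 of R) = (0.0000,0.8660,0.5000)
R[2][0] = 0.5000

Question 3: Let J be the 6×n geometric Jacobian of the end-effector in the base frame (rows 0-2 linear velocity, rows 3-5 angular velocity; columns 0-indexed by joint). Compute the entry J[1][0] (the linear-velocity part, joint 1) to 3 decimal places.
axis z_0 = ẑ; lever o_n−o_0 = (-1.0000,-3.7679,5.5981)
cross product → J_v[:, 0] = (3.7679,-1.0000,0.0000)
J_ω[:, 0] = z_0
entry J[1][0] = -1.0000

-1.000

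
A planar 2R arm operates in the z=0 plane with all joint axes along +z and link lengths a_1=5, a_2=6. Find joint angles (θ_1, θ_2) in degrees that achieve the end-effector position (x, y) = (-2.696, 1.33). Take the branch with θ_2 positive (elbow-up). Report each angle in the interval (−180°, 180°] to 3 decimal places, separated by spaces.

59.998 150.002

cos θ_2 = (9.0373−5²−6²)/(2·5·6) = -0.8660; θ_2 = 150.0022° (elbow-up)
β = atan2(1.3300,-2.6960) = 153.7418°; ψ = atan2(2.9998,-0.1963) = 93.7434°
θ_1 = β − ψ = 59.9984°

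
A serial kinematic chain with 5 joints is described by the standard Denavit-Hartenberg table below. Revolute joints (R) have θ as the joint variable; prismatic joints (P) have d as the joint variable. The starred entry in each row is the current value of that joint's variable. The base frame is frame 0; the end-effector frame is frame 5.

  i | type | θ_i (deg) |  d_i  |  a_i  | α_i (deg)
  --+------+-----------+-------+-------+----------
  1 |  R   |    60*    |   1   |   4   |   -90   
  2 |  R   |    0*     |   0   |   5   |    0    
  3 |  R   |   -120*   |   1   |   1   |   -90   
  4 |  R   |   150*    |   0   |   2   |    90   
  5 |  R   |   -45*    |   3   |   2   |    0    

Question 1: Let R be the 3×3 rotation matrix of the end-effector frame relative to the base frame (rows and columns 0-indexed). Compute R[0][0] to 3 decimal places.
End-effector x-axis (col 0 of R) = (0.1531,-0.4419,-0.8839)
R[0][0] = 0.1531

0.153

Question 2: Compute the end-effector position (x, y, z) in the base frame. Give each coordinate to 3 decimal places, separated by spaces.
6.864 5.279 -0.103

after link 1: o_1 = (2.0000, 3.4641, 1.0000)
after link 2: o_2 = (4.5000, 7.7942, 1.0000)
after link 3: o_3 = (3.3840, 7.8612, 1.8660)
after link 4: o_4 = (4.6830, 8.1112, 0.3660)
after link 5: o_5 = (6.8642, 5.2788, -0.1027)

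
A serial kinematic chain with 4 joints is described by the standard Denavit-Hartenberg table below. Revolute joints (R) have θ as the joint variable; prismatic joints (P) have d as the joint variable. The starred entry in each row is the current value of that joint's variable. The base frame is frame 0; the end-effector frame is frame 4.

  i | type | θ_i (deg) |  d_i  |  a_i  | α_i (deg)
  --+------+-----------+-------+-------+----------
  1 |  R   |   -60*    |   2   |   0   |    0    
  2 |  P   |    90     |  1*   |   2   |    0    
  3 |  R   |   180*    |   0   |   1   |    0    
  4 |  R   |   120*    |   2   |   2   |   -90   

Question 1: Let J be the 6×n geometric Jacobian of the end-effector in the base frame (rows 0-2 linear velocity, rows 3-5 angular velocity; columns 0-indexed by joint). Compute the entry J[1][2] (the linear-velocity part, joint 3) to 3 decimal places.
axis z_2 = (0.0000,0.0000,1.0000); lever o_n−o_2 = (0.8660,-1.5000,2.0000)
cross product → J_v[:, 2] = (1.5000,0.8660,-0.0000)
J_ω[:, 2] = z_2
entry J[1][2] = 0.8660

0.866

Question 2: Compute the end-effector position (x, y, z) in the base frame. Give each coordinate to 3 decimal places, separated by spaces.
2.598 -0.500 5.000

after link 1: o_1 = (0.0000, 0.0000, 2.0000)
after link 2: o_2 = (1.7321, 1.0000, 3.0000)
after link 3: o_3 = (0.8660, 0.5000, 3.0000)
after link 4: o_4 = (2.5981, -0.5000, 5.0000)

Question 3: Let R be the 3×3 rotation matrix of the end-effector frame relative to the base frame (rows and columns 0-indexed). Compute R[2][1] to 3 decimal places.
-1.000

End-effector y-axis (col 1 of R) = (0.0000,0.0000,-1.0000)
R[2][1] = -1.0000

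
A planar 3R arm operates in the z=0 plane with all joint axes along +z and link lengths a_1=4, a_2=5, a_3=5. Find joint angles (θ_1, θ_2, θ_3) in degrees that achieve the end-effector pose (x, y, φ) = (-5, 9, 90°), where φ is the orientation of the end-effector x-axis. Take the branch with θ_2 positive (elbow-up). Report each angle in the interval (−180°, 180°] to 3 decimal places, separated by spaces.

wrist centre = target − a_3·(cos φ, sin φ) = (-5.0000, 4.0000)
cos θ_2 = (41.0000−4²−5²)/(2·4·5) = 0.0000; θ_2 = 90.0000° (elbow-up)
β = atan2(4.0000,-5.0000) = 141.3402°; ψ = atan2(5.0000,4.0000) = 51.3402°
θ_1 = β − ψ = 90.0000°
θ_3 = φ − θ_1 − θ_2 = -90.0000° (wrapped to (-180°,180°])

90.000 90.000 -90.000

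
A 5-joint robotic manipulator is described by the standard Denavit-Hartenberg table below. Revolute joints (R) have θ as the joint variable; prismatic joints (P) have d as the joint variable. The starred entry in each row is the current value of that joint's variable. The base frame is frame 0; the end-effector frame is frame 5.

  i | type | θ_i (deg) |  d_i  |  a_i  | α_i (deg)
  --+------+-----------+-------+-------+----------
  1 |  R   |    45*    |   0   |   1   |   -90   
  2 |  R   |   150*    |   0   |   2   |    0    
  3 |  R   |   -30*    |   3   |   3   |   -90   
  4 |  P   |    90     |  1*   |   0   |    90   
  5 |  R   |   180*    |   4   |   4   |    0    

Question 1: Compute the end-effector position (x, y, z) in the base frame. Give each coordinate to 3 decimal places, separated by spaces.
-8.555 1.345 -6.562

after link 1: o_1 = (0.7071, 0.7071, 0.0000)
after link 2: o_2 = (-0.5176, -0.5176, -1.0000)
after link 3: o_3 = (-3.6996, 0.5430, -3.5981)
after link 4: o_4 = (-4.3120, -0.0694, -3.0981)
after link 5: o_5 = (-8.5546, 1.3449, -6.5622)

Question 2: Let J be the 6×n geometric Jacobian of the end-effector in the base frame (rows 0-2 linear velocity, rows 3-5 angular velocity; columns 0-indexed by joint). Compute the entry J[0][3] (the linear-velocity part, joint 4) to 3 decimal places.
prismatic axis z_3 = (-0.6124,-0.6124,0.5000)
J_v[:, 3] = z_3; J_ω[:, 3] = (0,0,0)
entry J[0][3] = -0.6124

-0.612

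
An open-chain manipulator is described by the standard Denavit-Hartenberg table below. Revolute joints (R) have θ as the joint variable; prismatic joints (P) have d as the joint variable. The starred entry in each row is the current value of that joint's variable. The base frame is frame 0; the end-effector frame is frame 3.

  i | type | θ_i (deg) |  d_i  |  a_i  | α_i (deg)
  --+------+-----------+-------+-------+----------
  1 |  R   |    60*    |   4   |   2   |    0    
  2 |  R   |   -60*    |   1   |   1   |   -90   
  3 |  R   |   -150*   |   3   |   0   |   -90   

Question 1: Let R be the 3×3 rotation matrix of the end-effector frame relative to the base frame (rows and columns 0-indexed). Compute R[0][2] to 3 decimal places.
End-effector z-axis (col 2 of R) = (0.5000,0.0000,0.8660)
R[0][2] = 0.5000

0.500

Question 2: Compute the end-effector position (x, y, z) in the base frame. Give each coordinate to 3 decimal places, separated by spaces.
2.000 4.732 5.000

after link 1: o_1 = (1.0000, 1.7321, 4.0000)
after link 2: o_2 = (2.0000, 1.7321, 5.0000)
after link 3: o_3 = (2.0000, 4.7321, 5.0000)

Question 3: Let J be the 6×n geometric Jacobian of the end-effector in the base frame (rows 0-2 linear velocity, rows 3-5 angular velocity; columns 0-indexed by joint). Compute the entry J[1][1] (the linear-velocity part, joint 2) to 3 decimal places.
axis z_1 = (0.0000,0.0000,1.0000); lever o_n−o_1 = (1.0000,3.0000,1.0000)
cross product → J_v[:, 1] = (-3.0000,1.0000,0.0000)
J_ω[:, 1] = z_1
entry J[1][1] = 1.0000

1.000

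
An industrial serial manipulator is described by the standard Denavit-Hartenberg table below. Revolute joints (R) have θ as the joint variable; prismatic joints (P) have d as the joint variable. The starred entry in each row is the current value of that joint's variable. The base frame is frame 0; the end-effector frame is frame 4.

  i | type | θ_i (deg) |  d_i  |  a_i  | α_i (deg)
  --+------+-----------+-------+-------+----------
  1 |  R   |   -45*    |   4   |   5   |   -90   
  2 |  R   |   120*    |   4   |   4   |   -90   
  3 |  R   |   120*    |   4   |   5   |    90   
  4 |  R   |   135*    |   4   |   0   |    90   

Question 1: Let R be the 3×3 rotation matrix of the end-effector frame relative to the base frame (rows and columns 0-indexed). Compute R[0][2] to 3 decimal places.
End-effector z-axis (col 2 of R) = (-0.7410,-0.1250,0.6597)
R[0][2] = -0.7410

-0.741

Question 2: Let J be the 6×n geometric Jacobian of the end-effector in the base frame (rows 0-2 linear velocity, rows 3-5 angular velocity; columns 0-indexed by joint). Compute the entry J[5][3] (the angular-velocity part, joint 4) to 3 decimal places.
axis z_3 = (-0.6597,-0.0474,-0.7500); lever o_n−o_3 = (-2.6390,-0.1895,-3.0000)
cross product → J_v[:, 3] = (-0.0000,0.0000,0.0000)
J_ω[:, 3] = z_3
entry J[5][3] = -0.7500

-0.750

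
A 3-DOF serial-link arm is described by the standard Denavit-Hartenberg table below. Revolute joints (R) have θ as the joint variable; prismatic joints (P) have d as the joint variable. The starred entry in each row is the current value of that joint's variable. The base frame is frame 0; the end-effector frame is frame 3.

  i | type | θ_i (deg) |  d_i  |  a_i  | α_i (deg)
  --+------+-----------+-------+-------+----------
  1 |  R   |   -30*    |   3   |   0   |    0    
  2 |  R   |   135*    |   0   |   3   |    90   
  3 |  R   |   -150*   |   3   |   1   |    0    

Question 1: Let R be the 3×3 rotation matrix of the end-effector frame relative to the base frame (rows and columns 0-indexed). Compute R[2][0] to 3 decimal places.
End-effector x-axis (col 0 of R) = (0.2241,-0.8365,-0.5000)
R[2][0] = -0.5000

-0.500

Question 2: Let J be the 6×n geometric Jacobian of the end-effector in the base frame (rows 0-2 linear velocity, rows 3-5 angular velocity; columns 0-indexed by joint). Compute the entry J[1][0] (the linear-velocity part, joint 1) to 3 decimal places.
axis z_0 = ẑ; lever o_n−o_0 = (2.3455,2.8377,2.5000)
cross product → J_v[:, 0] = (-2.8377,2.3455,0.0000)
J_ω[:, 0] = z_0
entry J[1][0] = 2.3455

2.345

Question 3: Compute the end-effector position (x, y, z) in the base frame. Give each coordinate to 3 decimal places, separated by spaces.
after link 1: o_1 = (0.0000, 0.0000, 3.0000)
after link 2: o_2 = (-0.7765, 2.8978, 3.0000)
after link 3: o_3 = (2.3455, 2.8377, 2.5000)

2.345 2.838 2.500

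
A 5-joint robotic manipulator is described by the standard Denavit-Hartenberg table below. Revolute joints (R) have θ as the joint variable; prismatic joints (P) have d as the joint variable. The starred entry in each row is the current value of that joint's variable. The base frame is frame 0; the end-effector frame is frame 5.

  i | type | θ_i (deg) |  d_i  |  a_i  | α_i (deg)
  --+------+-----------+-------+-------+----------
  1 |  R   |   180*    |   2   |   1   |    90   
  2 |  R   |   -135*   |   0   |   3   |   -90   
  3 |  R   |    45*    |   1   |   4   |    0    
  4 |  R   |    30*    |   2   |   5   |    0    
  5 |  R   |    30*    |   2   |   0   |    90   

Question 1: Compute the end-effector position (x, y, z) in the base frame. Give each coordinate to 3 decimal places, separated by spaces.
after link 1: o_1 = (-1.0000, 0.0000, 2.0000)
after link 2: o_2 = (1.1213, -0.0000, -0.1213)
after link 3: o_3 = (2.4142, -2.8284, -2.8284)
after link 4: o_4 = (1.9151, -7.6581, -5.1577)
after link 5: o_5 = (0.5008, -7.6581, -6.5719)

0.501 -7.658 -6.572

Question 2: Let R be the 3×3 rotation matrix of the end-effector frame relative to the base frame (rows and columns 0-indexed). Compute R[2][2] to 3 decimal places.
-0.683

End-effector z-axis (col 2 of R) = (0.6830,-0.2588,-0.6830)
R[2][2] = -0.6830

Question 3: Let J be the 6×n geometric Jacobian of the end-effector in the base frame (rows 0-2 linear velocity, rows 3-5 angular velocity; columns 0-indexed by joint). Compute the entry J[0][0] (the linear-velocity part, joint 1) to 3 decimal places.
axis z_0 = ẑ; lever o_n−o_0 = (0.5008,-7.6581,-6.5719)
cross product → J_v[:, 0] = (7.6581,0.5008,-0.0000)
J_ω[:, 0] = z_0
entry J[0][0] = 7.6581

7.658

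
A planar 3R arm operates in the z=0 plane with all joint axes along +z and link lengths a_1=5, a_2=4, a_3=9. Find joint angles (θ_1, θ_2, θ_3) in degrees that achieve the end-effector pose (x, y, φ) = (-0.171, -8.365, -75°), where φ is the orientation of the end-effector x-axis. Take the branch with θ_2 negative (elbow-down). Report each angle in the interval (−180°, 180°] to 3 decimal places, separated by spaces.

wrist centre = target − a_3·(cos φ, sin φ) = (-2.5004, 0.3283)
cos θ_2 = (6.3597−5²−4²)/(2·5·4) = -0.8660; θ_2 = -149.9981° (elbow-down)
β = atan2(0.3283,-2.5004) = 172.5191°; ψ = atan2(-2.0001,1.5360) = -52.4780°
θ_1 = β − ψ = 224.9971°
θ_3 = φ − θ_1 − θ_2 = -149.9990° (wrapped to (-180°,180°])

-135.003 -149.998 -149.999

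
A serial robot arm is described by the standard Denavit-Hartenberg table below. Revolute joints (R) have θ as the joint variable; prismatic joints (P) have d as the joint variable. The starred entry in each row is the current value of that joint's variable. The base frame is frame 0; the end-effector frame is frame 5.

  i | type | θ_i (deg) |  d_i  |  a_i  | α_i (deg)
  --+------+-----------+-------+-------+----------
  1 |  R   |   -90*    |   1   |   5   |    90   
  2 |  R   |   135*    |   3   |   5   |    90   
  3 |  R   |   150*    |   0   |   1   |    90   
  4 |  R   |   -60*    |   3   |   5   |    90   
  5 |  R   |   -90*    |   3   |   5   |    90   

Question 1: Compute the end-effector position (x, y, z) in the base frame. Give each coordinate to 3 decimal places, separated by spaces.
after link 1: o_1 = (0.0000, -5.0000, 1.0000)
after link 2: o_2 = (-3.0000, -1.4645, 4.5355)
after link 3: o_3 = (-3.5000, -2.0768, 3.9232)
after link 4: o_4 = (-7.3481, 0.5148, 0.3910)
after link 5: o_5 = (-1.7189, 1.3986, -0.8464)

-1.719 1.399 -0.846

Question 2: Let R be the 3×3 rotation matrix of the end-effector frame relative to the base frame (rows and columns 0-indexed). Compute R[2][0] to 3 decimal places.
End-effector x-axis (col 0 of R) = (0.8660,-0.3536,-0.3536)
R[2][0] = -0.3536

-0.354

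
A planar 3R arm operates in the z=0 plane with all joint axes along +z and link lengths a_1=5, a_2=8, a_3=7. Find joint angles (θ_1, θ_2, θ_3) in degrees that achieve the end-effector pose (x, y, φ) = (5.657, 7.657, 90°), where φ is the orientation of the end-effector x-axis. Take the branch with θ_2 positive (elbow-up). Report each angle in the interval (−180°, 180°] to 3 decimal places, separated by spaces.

-89.997 134.998 44.999

wrist centre = target − a_3·(cos φ, sin φ) = (5.6570, 0.6570)
cos θ_2 = (32.4333−5²−8²)/(2·5·8) = -0.7071; θ_2 = 134.9981° (elbow-up)
β = atan2(0.6570,5.6570) = 6.6246°; ψ = atan2(5.6570,-0.6567) = 96.6213°
θ_1 = β − ψ = -89.9967°
θ_3 = φ − θ_1 − θ_2 = 44.9985° (wrapped to (-180°,180°])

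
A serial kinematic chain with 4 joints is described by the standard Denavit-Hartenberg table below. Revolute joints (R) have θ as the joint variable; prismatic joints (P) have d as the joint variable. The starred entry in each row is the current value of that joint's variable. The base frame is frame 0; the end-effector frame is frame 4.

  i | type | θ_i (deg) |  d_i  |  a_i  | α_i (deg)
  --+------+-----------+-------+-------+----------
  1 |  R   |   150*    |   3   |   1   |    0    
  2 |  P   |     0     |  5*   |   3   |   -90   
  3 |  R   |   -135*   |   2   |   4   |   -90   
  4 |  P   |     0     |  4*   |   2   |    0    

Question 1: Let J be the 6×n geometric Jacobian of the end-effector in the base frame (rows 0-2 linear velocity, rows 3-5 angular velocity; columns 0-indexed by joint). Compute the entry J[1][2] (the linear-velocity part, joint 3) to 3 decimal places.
axis z_2 = (-0.5000,-0.8660,0.0000); lever o_n−o_2 = (0.2247,-2.4392,7.0711)
cross product → J_v[:, 2] = (-6.1237,3.5355,1.4142)
J_ω[:, 2] = z_2
entry J[1][2] = 3.5355

3.536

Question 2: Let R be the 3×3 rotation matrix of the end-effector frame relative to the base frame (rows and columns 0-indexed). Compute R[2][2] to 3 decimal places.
0.707

End-effector z-axis (col 2 of R) = (-0.6124,0.3536,0.7071)
R[2][2] = 0.7071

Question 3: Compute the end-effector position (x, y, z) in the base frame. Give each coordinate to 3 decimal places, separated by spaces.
after link 1: o_1 = (-0.8660, 0.5000, 3.0000)
after link 2: o_2 = (-3.4641, 2.0000, 8.0000)
after link 3: o_3 = (-2.0146, -1.1463, 10.8284)
after link 4: o_4 = (-3.2394, -0.4392, 15.0711)

-3.239 -0.439 15.071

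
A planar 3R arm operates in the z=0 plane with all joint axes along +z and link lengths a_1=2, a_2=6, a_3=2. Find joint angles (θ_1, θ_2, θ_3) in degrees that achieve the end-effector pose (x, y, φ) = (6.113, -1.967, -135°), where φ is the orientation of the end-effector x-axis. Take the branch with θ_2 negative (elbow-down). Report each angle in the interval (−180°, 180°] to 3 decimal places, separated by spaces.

wrist centre = target − a_3·(cos φ, sin φ) = (7.5272, -0.5528)
cos θ_2 = (56.9645−2²−6²)/(2·2·6) = 0.7069; θ_2 = -45.0204° (elbow-down)
β = atan2(-0.5528,7.5272) = -4.2002°; ψ = atan2(-4.2442,6.2411) = -34.2169°
θ_1 = β − ψ = 30.0167°
θ_3 = φ − θ_1 − θ_2 = -119.9963° (wrapped to (-180°,180°])

30.017 -45.020 -119.996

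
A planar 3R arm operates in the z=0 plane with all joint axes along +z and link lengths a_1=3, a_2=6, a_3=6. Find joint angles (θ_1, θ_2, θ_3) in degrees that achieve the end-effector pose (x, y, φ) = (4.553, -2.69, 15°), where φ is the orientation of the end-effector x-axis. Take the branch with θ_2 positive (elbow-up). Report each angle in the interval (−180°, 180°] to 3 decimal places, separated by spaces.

147.358 134.995 92.647

wrist centre = target − a_3·(cos φ, sin φ) = (-1.2426, -4.2429)
cos θ_2 = (19.5463−3²−6²)/(2·3·6) = -0.7070; θ_2 = 134.9953° (elbow-up)
β = atan2(-4.2429,-1.2426) = -106.3229°; ψ = atan2(4.2430,-1.2423) = 106.3193°
θ_1 = β − ψ = -212.6422°
θ_3 = φ − θ_1 − θ_2 = 92.6469° (wrapped to (-180°,180°])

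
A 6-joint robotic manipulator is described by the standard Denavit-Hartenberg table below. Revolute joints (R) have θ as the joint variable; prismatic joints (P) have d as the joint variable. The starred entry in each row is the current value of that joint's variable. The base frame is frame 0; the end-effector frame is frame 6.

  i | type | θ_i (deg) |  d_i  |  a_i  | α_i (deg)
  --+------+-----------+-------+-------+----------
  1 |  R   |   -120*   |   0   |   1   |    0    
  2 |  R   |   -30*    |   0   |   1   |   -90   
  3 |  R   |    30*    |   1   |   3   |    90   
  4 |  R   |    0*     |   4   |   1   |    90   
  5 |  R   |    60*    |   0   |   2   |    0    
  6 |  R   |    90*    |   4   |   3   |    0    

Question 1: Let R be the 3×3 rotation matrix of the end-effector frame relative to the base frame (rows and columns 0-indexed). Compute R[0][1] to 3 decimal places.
0.750

End-effector y-axis (col 1 of R) = (0.7500,0.4330,-0.5000)
R[0][1] = 0.7500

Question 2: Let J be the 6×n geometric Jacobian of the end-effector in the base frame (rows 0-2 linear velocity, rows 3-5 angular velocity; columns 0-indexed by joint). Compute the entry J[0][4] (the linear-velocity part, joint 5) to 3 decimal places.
axis z_4 = (-0.5000,0.8660,0.0000); lever o_n−o_4 = (-2.2010,3.3481,3.5981)
cross product → J_v[:, 4] = (3.1160,1.7990,0.2321)
J_ω[:, 4] = z_4
entry J[0][4] = 3.1160

3.116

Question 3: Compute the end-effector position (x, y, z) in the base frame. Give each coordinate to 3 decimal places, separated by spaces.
-7.799 -1.616 5.062

after link 1: o_1 = (-0.5000, -0.8660, 0.0000)
after link 2: o_2 = (-1.3660, -1.3660, 0.0000)
after link 3: o_3 = (-3.1160, -3.5311, -1.5000)
after link 4: o_4 = (-5.5981, -4.9641, 1.4641)
after link 5: o_5 = (-7.0981, -5.8301, 2.4641)
after link 6: o_6 = (-7.7990, -1.6160, 5.0622)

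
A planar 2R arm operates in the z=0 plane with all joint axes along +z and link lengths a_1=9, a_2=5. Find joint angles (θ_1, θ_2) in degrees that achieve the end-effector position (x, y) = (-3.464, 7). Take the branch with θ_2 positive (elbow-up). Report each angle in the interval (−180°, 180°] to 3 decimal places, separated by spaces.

cos θ_2 = (60.9993−9²−5²)/(2·9·5) = -0.5000; θ_2 = 120.0005° (elbow-up)
β = atan2(7.0000,-3.4640) = 116.3288°; ψ = atan2(4.3301,6.5000) = 33.6705°
θ_1 = β − ψ = 82.6583°

82.658 120.001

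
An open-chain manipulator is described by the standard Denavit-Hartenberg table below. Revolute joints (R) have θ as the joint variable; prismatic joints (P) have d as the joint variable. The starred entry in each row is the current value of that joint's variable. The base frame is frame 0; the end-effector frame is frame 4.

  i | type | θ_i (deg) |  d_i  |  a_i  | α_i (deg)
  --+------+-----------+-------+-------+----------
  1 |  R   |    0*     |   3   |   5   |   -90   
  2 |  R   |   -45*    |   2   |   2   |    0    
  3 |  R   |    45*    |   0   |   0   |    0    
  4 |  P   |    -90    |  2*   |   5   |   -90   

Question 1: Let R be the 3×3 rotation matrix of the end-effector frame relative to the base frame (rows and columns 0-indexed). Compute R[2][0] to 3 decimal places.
End-effector x-axis (col 0 of R) = (0.0000,-0.0000,1.0000)
R[2][0] = 1.0000

1.000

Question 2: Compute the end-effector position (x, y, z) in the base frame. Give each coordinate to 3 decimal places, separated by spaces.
6.414 4.000 9.414

after link 1: o_1 = (5.0000, 0.0000, 3.0000)
after link 2: o_2 = (6.4142, 2.0000, 4.4142)
after link 3: o_3 = (6.4142, 2.0000, 4.4142)
after link 4: o_4 = (6.4142, 4.0000, 9.4142)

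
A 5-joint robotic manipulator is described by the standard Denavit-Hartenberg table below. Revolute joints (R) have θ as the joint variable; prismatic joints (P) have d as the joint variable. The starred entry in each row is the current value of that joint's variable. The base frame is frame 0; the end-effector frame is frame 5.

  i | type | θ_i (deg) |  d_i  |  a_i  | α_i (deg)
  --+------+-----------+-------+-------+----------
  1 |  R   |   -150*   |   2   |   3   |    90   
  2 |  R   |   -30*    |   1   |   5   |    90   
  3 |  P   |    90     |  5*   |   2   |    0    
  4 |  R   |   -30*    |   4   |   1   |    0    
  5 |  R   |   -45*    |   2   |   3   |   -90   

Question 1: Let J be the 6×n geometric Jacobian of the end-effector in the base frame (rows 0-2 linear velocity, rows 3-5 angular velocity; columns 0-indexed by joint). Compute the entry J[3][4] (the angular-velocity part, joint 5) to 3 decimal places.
0.433

axis z_4 = (0.4330,0.2500,-0.8660); lever o_n−o_4 = (-1.6955,-0.0823,-3.1809)
cross product → J_v[:, 4] = (-0.8665,2.8458,0.3882)
J_ω[:, 4] = z_4
entry J[3][4] = 0.4330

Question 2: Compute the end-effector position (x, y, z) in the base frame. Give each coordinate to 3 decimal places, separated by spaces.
after link 1: o_1 = (-2.5981, -1.5000, 2.0000)
after link 2: o_2 = (-6.8481, -2.7990, -0.5000)
after link 3: o_3 = (-5.6830, 0.1830, -4.8301)
after link 4: o_4 = (-4.7590, 1.7165, -8.5442)
after link 5: o_5 = (-6.4545, 1.6342, -11.7252)

-6.455 1.634 -11.725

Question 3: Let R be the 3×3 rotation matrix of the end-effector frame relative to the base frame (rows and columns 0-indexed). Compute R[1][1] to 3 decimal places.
-0.250

End-effector y-axis (col 1 of R) = (-0.4330,-0.2500,0.8660)
R[1][1] = -0.2500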